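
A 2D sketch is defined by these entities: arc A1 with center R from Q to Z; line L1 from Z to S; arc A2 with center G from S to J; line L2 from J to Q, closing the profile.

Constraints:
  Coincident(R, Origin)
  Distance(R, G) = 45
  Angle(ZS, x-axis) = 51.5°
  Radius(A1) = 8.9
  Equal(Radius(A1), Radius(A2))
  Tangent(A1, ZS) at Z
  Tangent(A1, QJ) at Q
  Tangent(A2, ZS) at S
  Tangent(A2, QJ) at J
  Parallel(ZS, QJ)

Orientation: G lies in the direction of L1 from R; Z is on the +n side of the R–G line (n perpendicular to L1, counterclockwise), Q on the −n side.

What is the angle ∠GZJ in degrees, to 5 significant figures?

10.394°

The slot axis is L1's direction at 51.5°, so u = (cos 51.5°, sin 51.5°) = (0.62251, 0.78261) and n = (−sin 51.5°, cos 51.5°) = (-0.78261, 0.62251). R is at the origin and G lies 45.0 along u from R, so G = 45.0·u = (28.013, 35.217). Tangency of A1 to both parallel lines with radius 8.9 puts Z and Q at R ± 8.9·n: Z = (-6.9652, 5.5404), Q = (6.9652, -5.5404). Equal radii place S and J the same way about G: S = G + 8.9·n = (21.048, 40.758), J = G − 8.9·n = (34.978, 29.677). Then cos ∠GZJ = ZG·ZJ / (|ZG||ZJ|), giving 10.394°.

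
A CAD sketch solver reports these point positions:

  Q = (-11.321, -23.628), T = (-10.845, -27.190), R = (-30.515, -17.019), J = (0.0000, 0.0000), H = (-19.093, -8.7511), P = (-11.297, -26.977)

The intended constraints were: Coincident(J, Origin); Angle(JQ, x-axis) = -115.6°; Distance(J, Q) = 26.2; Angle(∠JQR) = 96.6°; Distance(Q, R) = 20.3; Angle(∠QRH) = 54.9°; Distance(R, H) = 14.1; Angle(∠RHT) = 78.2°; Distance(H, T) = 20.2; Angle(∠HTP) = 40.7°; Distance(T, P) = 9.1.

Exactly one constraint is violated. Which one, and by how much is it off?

Distance(T, P) = 9.1 — off by 8.60.

J = (0.00, 0.00) ✓; JQ at -115.6° ✓; |JQ| = 26.20 ✓; ∠JQR = 96.60° ✓; |QR| = 20.30 ✓; ∠QRH = 54.90° ✓; |RH| = 14.10 ✓; ∠RHT = 78.20° ✓; |HT| = 20.20 ✓; ∠HTP = 40.67° ✓; |TP| = 0.4997 ✗.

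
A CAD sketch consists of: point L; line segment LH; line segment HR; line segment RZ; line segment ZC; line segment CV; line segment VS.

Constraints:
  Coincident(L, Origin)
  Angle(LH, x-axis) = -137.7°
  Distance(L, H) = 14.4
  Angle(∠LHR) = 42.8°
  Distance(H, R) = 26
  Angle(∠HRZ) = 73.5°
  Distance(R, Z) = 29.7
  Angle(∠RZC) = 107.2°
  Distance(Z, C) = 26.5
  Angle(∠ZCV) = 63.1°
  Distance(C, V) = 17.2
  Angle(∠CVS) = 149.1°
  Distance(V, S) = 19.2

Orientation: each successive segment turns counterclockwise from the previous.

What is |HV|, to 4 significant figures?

13.43

∠RZC = 107.2° gives ZC at 178.8° from the x-axis; with |ZC| = 26.5, C = (-19.33, 19.19). ∠ZCV = 63.1° gives CV at -64.30° from the x-axis; with |CV| = 17.2, V = (-11.87, 3.688). Then |HV| = |V − H| = 13.43.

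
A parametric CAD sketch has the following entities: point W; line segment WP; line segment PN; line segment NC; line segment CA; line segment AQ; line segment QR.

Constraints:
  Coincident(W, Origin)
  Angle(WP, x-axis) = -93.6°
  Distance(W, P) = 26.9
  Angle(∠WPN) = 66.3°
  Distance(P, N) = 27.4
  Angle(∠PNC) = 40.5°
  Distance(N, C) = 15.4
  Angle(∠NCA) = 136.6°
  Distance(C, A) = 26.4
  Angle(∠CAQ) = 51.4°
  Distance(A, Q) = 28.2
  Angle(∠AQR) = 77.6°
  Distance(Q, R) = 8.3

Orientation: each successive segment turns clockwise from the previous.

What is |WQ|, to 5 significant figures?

37.192

W is at the origin; WP runs at -93.6° with length 26.9, so P = (-1.6891, -26.847). ∠WPN = 66.3° gives PN at 152.70° from the x-axis; with |PN| = 27.4, N = (-26.037, -14.280). ∠PNC = 40.5° gives NC at 13.200° from the x-axis; with |NC| = 15.4, C = (-11.044, -10.763). ∠NCA = 136.6° gives CA at -30.200° from the x-axis; with |CA| = 26.4, A = (11.773, -24.043). ∠CAQ = 51.4° gives AQ at -158.80° from the x-axis; with |AQ| = 28.2, Q = (-14.519, -34.241). Then |WQ| = |Q − W| = 37.192.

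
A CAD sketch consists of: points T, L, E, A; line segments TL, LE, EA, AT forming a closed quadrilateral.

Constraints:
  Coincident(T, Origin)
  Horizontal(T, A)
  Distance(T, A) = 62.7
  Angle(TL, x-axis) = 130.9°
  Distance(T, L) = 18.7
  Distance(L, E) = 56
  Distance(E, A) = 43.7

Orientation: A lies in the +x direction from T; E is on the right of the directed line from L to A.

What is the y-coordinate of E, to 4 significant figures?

-25.56

T is at the origin; TA is horizontal with |TA| = 62.7 and A in +x, so A = (62.7, 0). TL runs at 130.9° with |TL| = 18.7, so L = (-12.24, 14.13). E is determined by |LE| = 56.0 and |EA| = 43.7 together: it lies at the intersection of circle(L, 56.0) and circle(A, 43.7). With |LA| = 76.26, the foot of the radical line on LA is 46.17 from L and the perpendicular offset is √(56.0² − 46.17²) = 31.69. Taking the right-of-LA solution: E = (27.26, -25.56).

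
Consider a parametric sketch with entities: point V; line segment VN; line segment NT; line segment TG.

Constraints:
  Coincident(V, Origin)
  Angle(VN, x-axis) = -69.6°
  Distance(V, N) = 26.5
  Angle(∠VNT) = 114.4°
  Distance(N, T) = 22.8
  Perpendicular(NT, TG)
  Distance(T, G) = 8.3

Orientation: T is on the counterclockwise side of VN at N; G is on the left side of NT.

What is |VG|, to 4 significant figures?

37.28

∠VNT = 114.4°, so NT runs at -69.6° + (180° − 114.4°) = -4.000° from the x-axis; with |NT| = 22.8, T = N + 22.8·(cos -4.000°, sin -4.000°) = (31.98, -26.43). The perpendicularity gives TG at right angles to NT; with |TG| = 8.3 on the left of NT, G = T + 8.3·(0.06976, 0.9976) = (32.56, -18.15). Then |VG| = |G − V| = 37.28.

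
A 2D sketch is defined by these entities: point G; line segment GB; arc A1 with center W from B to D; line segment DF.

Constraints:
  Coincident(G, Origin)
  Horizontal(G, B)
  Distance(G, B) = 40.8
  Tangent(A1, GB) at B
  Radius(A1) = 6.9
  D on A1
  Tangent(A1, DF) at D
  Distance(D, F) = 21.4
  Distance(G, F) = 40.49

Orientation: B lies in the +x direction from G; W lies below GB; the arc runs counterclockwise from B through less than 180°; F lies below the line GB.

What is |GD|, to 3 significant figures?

34.5

Checks: |GB| = 40.80 ✓; |WD| = 6.900 ✓; ∠(WD, DF) = 90.00° ✓; |DF| = 21.40 ✓; |GF| = 40.49 ✓.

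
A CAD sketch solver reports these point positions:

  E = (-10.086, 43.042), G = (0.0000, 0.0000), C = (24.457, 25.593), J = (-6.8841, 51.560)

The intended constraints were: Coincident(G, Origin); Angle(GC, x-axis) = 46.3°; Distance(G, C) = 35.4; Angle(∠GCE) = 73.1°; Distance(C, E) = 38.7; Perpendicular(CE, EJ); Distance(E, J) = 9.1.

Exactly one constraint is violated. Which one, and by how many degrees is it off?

Perpendicular(CE, EJ) — off by 6.20°.

G = (0.00, 0.00) ✓; GC at 46.30° ✓; |GC| = 35.40 ✓; ∠GCE = 73.10° ✓; |CE| = 38.70 ✓; ∠(CE, EJ) = 83.80° ✗; |EJ| = 9.100 ✓.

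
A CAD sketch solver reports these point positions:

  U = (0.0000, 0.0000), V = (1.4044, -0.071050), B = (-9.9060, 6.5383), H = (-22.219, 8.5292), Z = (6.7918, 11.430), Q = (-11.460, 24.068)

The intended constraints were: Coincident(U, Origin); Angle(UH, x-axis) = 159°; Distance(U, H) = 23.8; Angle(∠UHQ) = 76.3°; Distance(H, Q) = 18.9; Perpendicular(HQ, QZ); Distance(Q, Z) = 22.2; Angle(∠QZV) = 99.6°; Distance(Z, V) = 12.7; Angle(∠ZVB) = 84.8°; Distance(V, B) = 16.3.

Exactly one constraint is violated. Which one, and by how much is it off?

Distance(V, B) = 16.3 — off by 3.20.

U = (0.00, 0.00) ✓; UH at 159.0° ✓; |UH| = 23.80 ✓; ∠UHQ = 76.30° ✓; |HQ| = 18.90 ✓; ∠(HQ, QZ) = 90.00° ✓; |QZ| = 22.20 ✓; ∠QZV = 99.60° ✓; |ZV| = 12.70 ✓; ∠ZVB = 84.80° ✓; |VB| = 13.10 ✗.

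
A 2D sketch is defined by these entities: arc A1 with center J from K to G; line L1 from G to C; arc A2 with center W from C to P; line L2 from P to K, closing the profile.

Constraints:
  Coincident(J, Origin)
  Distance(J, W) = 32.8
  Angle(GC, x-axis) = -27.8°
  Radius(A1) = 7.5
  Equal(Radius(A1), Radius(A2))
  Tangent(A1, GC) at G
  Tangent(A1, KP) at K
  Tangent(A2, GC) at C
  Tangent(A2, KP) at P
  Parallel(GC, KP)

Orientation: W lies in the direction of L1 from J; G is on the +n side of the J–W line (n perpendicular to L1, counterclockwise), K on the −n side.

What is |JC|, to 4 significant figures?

33.65

The slot axis is L1's direction at -27.8°, so u = (cos -27.8°, sin -27.8°) = (0.8846, -0.4664) and n = (−sin -27.8°, cos -27.8°) = (0.4664, 0.8846). J is at the origin and W lies 32.8 along u from J, so W = 32.8·u = (29.01, -15.30). Tangency of A1 to both parallel lines with radius 7.5 puts G and K at J ± 7.5·n: G = (3.498, 6.634), K = (-3.498, -6.634). Equal radii place C and P the same way about W: C = W + 7.5·n = (32.51, -8.663), P = W − 7.5·n = (25.52, -21.93). Then |JC| = |C − J| = 33.65.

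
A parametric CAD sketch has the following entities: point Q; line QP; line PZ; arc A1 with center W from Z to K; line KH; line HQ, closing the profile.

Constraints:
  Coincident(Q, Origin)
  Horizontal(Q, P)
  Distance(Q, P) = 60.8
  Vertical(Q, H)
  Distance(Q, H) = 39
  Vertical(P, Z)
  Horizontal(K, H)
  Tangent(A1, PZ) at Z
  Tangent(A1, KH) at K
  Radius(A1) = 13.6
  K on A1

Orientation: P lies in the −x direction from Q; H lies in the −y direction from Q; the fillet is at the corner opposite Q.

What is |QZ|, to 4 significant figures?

65.89

Q is at the origin; Q and P share the same y with |QP| = 60.8 and P on the −x side, so P = (-60.80, 0.000). Q and H share the same x with |QH| = 39.0 and H on the −y side, so H = (0.000, -39.00). The virtual corner opposite Q is at (-60.80, -39.00). Since A1 is tangent to PZ there, WZ ⟂ PZ and tangency of A1 to KH means the radius WK is perpendicular to KH, with radius 13.6, so the center W sits 13.6 in from both sides at W = (-47.20, -25.40). That places the tangent points at Z = (-60.80, -25.40) on PZ and K = (-47.20, -39.00) on KH. Then |QZ| = |Z − Q| = 65.89.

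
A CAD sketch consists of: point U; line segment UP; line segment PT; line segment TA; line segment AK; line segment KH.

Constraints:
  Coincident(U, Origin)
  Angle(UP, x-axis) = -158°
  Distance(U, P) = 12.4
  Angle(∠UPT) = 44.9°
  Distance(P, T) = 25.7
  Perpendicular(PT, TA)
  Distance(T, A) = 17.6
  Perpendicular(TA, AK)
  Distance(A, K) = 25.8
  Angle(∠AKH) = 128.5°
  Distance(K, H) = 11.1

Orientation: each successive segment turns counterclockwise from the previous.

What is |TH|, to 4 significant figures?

33.90

U is at the origin; UP runs at -158.0° with length 12.4, so P = (-11.50, -4.645). ∠UPT = 44.9° gives PT at -22.90° from the x-axis; with |PT| = 25.7, T = (12.18, -14.65). The perpendicularity gives TA at right angles to PT, so TA runs at 67.10°; with |TA| = 17.6, A = (19.03, 1.567). TA ⟂ AK, so AK runs at 157.1°; with |AK| = 25.8, K = (-4.741, 11.61). ∠AKH = 128.5° gives KH at -151.4° from the x-axis; with |KH| = 11.1, H = (-14.49, 6.293). Then |TH| = |H − T| = 33.90.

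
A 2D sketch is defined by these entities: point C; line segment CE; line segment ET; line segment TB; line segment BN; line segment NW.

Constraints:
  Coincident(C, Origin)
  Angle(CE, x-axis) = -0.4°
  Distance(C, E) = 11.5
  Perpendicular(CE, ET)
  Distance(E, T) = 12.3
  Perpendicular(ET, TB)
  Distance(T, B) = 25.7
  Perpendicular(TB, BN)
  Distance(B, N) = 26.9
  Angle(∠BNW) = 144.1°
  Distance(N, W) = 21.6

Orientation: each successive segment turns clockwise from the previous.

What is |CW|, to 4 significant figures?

32.13

C is at the origin; CE runs at -0.4° with length 11.5, so E = (11.50, -0.08028). CE is perpendicular to ET, so ET runs at -90.40°; with |ET| = 12.3, T = (11.41, -12.38). ET ⟂ TB, so TB runs at 179.6°; with |TB| = 25.7, B = (-14.29, -12.20). The perpendicularity gives BN at right angles to TB, so BN runs at 89.60°; with |BN| = 26.9, N = (-14.10, 14.70). ∠BNW = 144.1° gives NW at 53.70° from the x-axis; with |NW| = 21.6, W = (-1.310, 32.11). Then |CW| = |W − C| = 32.13.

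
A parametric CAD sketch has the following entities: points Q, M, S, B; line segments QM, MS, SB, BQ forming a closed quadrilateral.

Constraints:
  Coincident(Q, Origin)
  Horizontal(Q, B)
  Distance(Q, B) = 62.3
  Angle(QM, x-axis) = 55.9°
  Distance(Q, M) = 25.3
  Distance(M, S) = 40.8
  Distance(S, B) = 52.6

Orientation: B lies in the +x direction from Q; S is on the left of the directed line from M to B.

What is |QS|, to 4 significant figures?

65.75

Q is at the origin; Q and B share the same y with |QB| = 62.3 and B in +x, so B = (62.3, 0). QM runs at 55.9° with |QM| = 25.3, so M = (14.18, 20.95). S is determined by |MS| = 40.8 and |SB| = 52.6 together: it lies at the intersection of circle(M, 40.8) and circle(B, 52.6). With |MB| = 52.48, the foot of the radical line on MB is 15.74 from M and the perpendicular offset is √(40.8² − 15.74²) = 37.64. Taking the left-of-MB solution: S = (43.64, 49.18).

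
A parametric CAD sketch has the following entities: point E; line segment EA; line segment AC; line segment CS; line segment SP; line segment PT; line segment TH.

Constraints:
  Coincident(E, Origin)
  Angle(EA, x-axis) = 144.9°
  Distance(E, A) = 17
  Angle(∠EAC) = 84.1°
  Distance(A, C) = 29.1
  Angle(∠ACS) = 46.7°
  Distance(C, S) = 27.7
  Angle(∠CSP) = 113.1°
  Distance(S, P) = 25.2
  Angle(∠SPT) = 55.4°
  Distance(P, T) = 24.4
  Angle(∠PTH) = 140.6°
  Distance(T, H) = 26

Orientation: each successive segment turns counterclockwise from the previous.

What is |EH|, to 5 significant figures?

35.284

E is at the origin; EA runs at 144.9° with length 17.0, so A = (-13.909, 9.7751). ∠EAC = 84.1° gives AC at -119.20° from the x-axis; with |AC| = 29.1, C = (-28.105, -15.627). ∠ACS = 46.7° gives CS at 14.100° from the x-axis; with |CS| = 27.7, S = (-1.2398, -8.8788). ∠CSP = 113.1° gives SP at 81.000° from the x-axis; with |SP| = 25.2, P = (2.7023, 16.011). ∠SPT = 55.4° gives PT at -154.40° from the x-axis; with |PT| = 24.4, T = (-19.302, 5.4680). ∠PTH = 140.6° gives TH at -115.00° from the x-axis; with |TH| = 26.0, H = (-30.290, -18.096). Then |EH| = |H − E| = 35.284.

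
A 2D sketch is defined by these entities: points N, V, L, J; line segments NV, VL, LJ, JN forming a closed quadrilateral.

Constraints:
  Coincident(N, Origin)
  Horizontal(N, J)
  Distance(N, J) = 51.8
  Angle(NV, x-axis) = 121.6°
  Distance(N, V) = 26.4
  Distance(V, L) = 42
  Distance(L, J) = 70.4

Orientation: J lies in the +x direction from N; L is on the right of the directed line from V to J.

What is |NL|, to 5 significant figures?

25.106

N is at the origin; NJ is horizontal with |NJ| = 51.8 and J in +x, so J = (51.8, 0). NV runs at 121.6° with |NV| = 26.4, so V = (-13.833, 22.486). L is determined by |VL| = 42.0 and |LJ| = 70.4 together: it lies at the intersection of circle(V, 42.0) and circle(J, 70.4). With |VJ| = 69.378, the foot of the radical line on VJ is 11.684 from V and the perpendicular offset is √(42.0² − 11.684²) = 40.342. Taking the right-of-VJ solution: L = (-15.855, -19.466).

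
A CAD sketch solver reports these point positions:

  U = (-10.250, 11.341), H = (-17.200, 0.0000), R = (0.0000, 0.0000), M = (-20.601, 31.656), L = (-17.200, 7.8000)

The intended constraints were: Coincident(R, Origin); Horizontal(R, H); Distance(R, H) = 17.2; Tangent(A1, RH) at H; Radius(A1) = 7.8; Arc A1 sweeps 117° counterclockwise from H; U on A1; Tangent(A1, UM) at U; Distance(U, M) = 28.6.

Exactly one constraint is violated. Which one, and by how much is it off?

Distance(U, M) = 28.6 — off by 5.80.

R = (0.00, 0.00) ✓; R.y = 0.00, H.y = 0.00 ✓; |RH| = 17.20 ✓; ∠(LH, HR) = 90.00° ✓; |LH| = 7.800 ✓; bearing(L→U) − bearing(L→H) = 117.0° ✓; |LU| = 7.800 ✓; ∠(LU, UM) = 90.00° ✓; |UM| = 22.80 ✗.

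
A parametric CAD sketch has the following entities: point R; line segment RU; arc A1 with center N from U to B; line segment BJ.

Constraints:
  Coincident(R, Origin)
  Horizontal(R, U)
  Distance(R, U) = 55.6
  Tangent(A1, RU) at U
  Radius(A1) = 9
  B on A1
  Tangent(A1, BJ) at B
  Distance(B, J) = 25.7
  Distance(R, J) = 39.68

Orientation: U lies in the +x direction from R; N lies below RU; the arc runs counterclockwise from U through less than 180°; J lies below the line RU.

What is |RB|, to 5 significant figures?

48.774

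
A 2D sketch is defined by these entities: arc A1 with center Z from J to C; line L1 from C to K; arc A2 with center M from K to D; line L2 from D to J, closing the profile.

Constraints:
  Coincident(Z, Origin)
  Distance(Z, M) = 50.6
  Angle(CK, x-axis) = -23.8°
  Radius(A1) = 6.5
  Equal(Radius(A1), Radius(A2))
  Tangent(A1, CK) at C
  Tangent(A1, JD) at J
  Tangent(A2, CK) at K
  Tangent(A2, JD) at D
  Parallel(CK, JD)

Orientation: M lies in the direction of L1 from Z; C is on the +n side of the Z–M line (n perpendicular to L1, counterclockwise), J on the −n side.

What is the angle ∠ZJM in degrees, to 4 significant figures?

82.68°

Z is at the origin and M lies 50.6 along u from Z, so M = 50.6·u = (46.30, -20.42). Tangency of A1 to both parallel lines with radius 6.5 puts C and J at Z ± 6.5·n: C = (2.623, 5.947), J = (-2.623, -5.947). Then cos ∠ZJM = JZ·JM / (|JZ||JM|), giving 82.68°.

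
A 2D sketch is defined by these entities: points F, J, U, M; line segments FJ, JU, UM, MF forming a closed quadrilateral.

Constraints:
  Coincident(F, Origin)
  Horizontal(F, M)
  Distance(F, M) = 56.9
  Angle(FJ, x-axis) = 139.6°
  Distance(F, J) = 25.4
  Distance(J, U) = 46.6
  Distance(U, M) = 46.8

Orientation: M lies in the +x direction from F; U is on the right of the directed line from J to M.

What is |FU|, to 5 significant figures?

21.432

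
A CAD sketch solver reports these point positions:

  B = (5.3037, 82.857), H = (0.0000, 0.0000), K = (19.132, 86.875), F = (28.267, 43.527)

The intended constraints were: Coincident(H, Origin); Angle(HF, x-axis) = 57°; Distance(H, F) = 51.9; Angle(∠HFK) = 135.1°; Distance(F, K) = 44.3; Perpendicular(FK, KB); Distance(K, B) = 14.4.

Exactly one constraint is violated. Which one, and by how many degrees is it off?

Perpendicular(FK, KB) — off by 4.30°.

H = (0.00, 0.00) ✓; HF at 57.00° ✓; |HF| = 51.90 ✓; ∠HFK = 135.1° ✓; |FK| = 44.30 ✓; ∠(FK, KB) = 94.30° ✗; |KB| = 14.40 ✓.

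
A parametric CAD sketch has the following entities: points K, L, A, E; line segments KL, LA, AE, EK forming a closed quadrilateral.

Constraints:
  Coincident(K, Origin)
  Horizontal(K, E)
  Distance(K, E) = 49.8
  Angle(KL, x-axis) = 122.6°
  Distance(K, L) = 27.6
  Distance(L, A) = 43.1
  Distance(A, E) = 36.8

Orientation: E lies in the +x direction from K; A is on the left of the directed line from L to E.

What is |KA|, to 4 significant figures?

40.51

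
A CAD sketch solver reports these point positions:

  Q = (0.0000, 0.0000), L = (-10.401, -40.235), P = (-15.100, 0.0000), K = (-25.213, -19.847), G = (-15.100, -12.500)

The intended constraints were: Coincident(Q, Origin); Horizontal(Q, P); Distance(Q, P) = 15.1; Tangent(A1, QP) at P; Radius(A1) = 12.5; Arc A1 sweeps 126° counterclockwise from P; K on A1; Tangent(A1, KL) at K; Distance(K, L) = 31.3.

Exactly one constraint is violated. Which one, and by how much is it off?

Distance(K, L) = 31.3 — off by 6.10.

Q = (0.00, 0.00) ✓; Q.y = 0.00, P.y = 0.00 ✓; |QP| = 15.10 ✓; ∠(GP, PQ) = 90.00° ✓; |GP| = 12.50 ✓; bearing(G→K) − bearing(G→P) = 126.0° ✓; |GK| = 12.50 ✓; ∠(GK, KL) = 90.00° ✓; |KL| = 25.20 ✗.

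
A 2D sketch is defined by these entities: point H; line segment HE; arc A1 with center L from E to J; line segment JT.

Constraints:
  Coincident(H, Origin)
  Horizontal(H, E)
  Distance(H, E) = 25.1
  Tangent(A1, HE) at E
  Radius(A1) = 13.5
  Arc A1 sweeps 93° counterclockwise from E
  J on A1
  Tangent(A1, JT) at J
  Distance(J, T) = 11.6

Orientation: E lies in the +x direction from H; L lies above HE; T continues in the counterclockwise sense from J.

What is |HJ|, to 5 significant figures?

41.114

H is at the origin; HE is horizontal with |HE| = 25.1 and E on the +x side, so E = (25.100, 0.0000). Since A1 is tangent to HE there, LE ⟂ HE, so L = E + (0, 13.5) = (25.100, 13.500). On A1, E sits at bearing -90° from L; a 93° counterclockwise sweep puts J at bearing 3°, so J = L + 13.5·(cos 3°, sin 3°) = (38.581, 14.207). Then |HJ| = |J − H| = 41.114.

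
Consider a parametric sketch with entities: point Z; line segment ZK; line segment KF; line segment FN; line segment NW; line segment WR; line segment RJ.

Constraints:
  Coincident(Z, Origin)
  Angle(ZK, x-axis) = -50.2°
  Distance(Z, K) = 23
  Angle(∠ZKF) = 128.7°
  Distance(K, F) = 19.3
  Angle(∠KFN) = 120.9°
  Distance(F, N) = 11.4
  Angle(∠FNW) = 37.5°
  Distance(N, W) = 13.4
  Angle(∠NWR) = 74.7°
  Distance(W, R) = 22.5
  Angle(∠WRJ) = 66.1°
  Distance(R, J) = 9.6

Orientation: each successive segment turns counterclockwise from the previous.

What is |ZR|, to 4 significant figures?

51.13

∠FNW = 37.5° gives NW at -157.3° from the x-axis; with |NW| = 13.4, W = (27.32, -12.58). ∠NWR = 74.7° gives WR at -52.00° from the x-axis; with |WR| = 22.5, R = (41.17, -30.31). Then |ZR| = |R − Z| = 51.13.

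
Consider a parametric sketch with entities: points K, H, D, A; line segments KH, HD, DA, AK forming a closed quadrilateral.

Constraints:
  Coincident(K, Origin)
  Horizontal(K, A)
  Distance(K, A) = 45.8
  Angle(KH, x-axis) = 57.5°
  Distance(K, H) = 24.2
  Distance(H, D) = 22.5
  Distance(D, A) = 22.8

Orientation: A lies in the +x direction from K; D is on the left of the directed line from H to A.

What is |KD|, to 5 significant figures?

40.917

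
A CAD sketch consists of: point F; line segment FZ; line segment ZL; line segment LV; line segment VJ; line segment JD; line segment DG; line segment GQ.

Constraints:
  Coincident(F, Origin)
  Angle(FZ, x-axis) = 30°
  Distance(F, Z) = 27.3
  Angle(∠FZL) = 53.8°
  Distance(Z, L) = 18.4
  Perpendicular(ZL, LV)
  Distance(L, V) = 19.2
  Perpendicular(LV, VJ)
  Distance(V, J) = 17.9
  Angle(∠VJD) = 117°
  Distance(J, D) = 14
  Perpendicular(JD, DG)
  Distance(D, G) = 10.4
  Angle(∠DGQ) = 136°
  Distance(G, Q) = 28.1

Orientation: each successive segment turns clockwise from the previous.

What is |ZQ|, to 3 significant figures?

32.0

F is at the origin; FZ runs at 30.0° with length 27.3, so Z = (23.6, 13.6). ∠FZL = 53.8° gives ZL at -96.2° from the x-axis; with |ZL| = 18.4, L = (21.7, -4.64). ZL is perpendicular to LV, so LV runs at 174°; with |LV| = 19.2, V = (2.57, -2.57). LV ⟂ VJ, so VJ runs at 83.8°; with |VJ| = 17.9, J = (4.50, 15.2). ∠VJD = 117.0° gives JD at 20.8° from the x-axis; with |JD| = 14.0, D = (17.6, 20.2). JD is perpendicular to DG, so DG runs at -69.2°; with |DG| = 10.4, G = (21.3, 10.5). ∠DGQ = 136.0° gives GQ at -113° from the x-axis; with |GQ| = 28.1, Q = (10.2, -15.4). Then |ZQ| = |Q − Z| = 32.0.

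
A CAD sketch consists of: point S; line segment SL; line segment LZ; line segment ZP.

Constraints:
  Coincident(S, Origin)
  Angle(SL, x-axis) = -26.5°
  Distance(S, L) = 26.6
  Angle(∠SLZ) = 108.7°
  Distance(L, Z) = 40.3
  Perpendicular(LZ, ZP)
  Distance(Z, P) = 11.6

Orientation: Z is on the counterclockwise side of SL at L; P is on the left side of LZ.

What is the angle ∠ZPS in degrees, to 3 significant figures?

106°

∠SLZ = 108.7°, so LZ runs at -26.5° + (180° − 108.7°) = 44.8° from the x-axis; with |LZ| = 40.3, Z = L + 40.3·(cos 44.8°, sin 44.8°) = (52.4, 16.5). LZ ⟂ ZP; with |ZP| = 11.6 on the left of LZ, P = Z + 11.6·(-0.705, 0.710) = (44.2, 24.8). Then cos ∠ZPS = PZ·PS / (|PZ||PS|), giving 106°.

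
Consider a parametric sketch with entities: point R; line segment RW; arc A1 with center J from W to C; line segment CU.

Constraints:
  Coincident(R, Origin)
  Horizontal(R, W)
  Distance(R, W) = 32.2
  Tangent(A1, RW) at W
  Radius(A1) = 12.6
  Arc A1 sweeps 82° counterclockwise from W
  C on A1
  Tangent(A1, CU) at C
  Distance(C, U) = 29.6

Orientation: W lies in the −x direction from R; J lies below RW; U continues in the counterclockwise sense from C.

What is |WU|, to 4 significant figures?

43.45

R is at the origin; R and W share the same y with |RW| = 32.2 and W on the −x side, so W = (-32.20, 0.000). The tangent condition forces JW to be normal to RW, so J = W + (0, -12.6) = (-32.20, -12.60). On A1, W sits at bearing 90° from J; an 82° counterclockwise sweep puts C at bearing 172°, so C = J + 12.6·(cos 172°, sin 172°) = (-44.68, -10.85). A1 meets CU tangentially, so JC is at right angles to CU, so CU runs along (−sin 172°, cos 172°); with |CU| = 29.6, U = (-48.80, -40.16). Then |WU| = |U − W| = 43.45.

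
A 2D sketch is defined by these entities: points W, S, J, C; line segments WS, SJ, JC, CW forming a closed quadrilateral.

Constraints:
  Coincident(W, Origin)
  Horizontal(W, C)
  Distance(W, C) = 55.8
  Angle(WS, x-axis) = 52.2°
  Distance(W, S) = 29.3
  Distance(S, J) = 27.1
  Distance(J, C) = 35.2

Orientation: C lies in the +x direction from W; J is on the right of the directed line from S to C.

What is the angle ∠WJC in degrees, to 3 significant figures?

163°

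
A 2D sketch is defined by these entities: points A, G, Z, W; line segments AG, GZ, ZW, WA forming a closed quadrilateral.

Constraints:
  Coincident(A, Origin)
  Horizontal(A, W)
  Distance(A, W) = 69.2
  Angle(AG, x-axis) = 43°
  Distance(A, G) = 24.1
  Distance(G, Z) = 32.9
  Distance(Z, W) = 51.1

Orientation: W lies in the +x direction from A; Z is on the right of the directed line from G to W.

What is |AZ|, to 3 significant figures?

26.4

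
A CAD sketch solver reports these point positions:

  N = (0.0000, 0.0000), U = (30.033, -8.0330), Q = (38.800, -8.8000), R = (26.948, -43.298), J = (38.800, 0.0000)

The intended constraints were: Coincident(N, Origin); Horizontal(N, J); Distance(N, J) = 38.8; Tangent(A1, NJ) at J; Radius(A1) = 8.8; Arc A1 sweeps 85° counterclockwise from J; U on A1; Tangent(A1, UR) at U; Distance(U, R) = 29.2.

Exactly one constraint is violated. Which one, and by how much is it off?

Distance(U, R) = 29.2 — off by 6.20.

N = (0.00, 0.00) ✓; N.y = 0.00, J.y = 0.00 ✓; |NJ| = 38.80 ✓; ∠(QJ, JN) = 90.00° ✓; |QJ| = 8.800 ✓; bearing(Q→U) − bearing(Q→J) = 85.00° ✓; |QU| = 8.800 ✓; ∠(QU, UR) = 90.00° ✓; |UR| = 35.40 ✗.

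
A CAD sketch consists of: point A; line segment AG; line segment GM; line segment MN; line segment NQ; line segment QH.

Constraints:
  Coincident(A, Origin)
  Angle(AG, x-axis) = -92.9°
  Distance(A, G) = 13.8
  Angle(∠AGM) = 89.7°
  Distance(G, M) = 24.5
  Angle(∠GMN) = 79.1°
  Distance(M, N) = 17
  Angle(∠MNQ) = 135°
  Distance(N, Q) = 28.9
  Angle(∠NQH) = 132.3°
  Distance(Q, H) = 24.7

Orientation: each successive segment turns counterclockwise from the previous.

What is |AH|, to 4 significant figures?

29.85

A is at the origin; AG runs at -92.9° with length 13.8, so G = (-0.6982, -13.78). ∠AGM = 89.7° gives GM at -2.600° from the x-axis; with |GM| = 24.5, M = (23.78, -14.89). ∠GMN = 79.1° gives MN at 98.30° from the x-axis; with |MN| = 17.0, N = (21.32, 1.928). ∠MNQ = 135.0° gives NQ at 143.3° from the x-axis; with |NQ| = 28.9, Q = (-1.849, 19.20). ∠NQH = 132.3° gives QH at -169.0° from the x-axis; with |QH| = 24.7, H = (-26.09, 14.49). Then |AH| = |H − A| = 29.85.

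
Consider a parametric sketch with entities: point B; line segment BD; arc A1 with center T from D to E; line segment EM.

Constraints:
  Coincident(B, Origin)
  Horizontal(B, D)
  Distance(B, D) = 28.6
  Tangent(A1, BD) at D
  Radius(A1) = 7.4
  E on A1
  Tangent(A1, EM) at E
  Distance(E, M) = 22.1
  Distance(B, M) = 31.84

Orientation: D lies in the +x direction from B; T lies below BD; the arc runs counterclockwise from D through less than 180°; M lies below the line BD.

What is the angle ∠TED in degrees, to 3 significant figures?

51.5°

Checks: |TE| = 7.400 ✓; ∠(TE, EM) = 90.00° ✓; |EM| = 22.10 ✓; |BM| = 31.84 ✓.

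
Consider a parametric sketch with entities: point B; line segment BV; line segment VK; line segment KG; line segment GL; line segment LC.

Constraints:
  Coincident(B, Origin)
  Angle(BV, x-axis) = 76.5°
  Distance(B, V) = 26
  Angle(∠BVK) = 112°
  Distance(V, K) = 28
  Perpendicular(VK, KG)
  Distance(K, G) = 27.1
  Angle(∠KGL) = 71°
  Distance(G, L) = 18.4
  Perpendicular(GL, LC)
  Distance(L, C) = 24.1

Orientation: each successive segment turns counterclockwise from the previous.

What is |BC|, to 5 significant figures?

38.202

∠KGL = 71.0° gives GL at -16.500° from the x-axis; with |GL| = 18.4, L = (-14.820, 14.253). The perpendicularity gives LC at right angles to GL, so LC runs at 73.500°; with |LC| = 24.1, C = (-7.9757, 37.360). Then |BC| = |C − B| = 38.202.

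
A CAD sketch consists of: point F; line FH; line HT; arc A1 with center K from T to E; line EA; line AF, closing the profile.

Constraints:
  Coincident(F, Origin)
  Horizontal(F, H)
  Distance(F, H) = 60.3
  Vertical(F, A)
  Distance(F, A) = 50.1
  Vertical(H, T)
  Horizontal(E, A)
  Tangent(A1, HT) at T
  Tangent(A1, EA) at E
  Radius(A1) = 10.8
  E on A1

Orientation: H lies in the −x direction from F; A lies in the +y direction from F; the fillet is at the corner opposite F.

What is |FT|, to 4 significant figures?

71.98

The virtual corner opposite F is at (-60.30, 50.10). The tangent condition forces KT to be normal to HT and since A1 is tangent to EA there, KE ⟂ EA, with radius 10.8, so the center K sits 10.8 in from both sides at K = (-49.50, 39.30). That places the tangent points at T = (-60.30, 39.30) on HT and E = (-49.50, 50.10) on EA. Then |FT| = |T − F| = 71.98.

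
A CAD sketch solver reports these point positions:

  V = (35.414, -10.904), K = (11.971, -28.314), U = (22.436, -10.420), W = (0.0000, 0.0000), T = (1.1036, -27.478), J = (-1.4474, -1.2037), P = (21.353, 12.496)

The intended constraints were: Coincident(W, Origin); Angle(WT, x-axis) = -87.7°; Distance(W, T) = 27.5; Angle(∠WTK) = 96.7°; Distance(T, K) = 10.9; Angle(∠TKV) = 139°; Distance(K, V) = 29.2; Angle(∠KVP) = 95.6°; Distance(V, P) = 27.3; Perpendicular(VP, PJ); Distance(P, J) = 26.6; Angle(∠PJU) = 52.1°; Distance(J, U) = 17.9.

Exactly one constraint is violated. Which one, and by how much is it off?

Distance(J, U) = 17.9 — off by 7.70.

W = (0.00, 0.00) ✓; WT at -87.70° ✓; |WT| = 27.50 ✓; ∠WTK = 96.70° ✓; |TK| = 10.90 ✓; ∠TKV = 139.0° ✓; |KV| = 29.20 ✓; ∠KVP = 95.60° ✓; |VP| = 27.30 ✓; ∠(VP, PJ) = 90.00° ✓; |PJ| = 26.60 ✓; ∠PJU = 52.10° ✓; |JU| = 25.60 ✗.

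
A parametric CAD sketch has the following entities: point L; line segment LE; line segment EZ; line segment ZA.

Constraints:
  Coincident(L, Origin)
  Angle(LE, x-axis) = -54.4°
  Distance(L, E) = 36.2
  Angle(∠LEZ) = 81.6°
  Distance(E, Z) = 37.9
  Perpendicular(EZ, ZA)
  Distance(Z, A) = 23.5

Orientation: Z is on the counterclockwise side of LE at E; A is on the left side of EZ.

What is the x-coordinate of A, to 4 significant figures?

32.01

L is at the origin; LE runs at -54.4° with length 36.2, so E = 36.2·(cos -54.4°, sin -54.4°) = (21.07, -29.43). ∠LEZ = 81.6°, so EZ runs at -54.4° + (180° − 81.6°) = 44.00° from the x-axis; with |EZ| = 37.9, Z = E + 37.9·(cos 44.00°, sin 44.00°) = (48.34, -3.107). The perpendicularity gives ZA at right angles to EZ; with |ZA| = 23.5 on the left of EZ, A = Z + 23.5·(-0.6947, 0.7193) = (32.01, 13.80). So A.x = 32.01.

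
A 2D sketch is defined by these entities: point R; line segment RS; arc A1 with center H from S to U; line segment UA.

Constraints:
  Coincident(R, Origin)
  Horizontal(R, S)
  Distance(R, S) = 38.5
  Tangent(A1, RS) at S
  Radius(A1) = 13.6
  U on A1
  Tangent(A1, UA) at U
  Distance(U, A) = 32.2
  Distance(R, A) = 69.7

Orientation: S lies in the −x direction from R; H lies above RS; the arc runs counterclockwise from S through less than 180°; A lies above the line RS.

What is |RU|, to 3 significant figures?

37.5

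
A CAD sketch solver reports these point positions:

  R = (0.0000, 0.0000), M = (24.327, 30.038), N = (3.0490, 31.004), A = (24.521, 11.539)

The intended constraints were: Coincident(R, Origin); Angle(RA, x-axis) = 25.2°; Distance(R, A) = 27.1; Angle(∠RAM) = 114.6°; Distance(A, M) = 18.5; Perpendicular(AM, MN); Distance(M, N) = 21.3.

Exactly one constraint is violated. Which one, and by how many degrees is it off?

Perpendicular(AM, MN) — off by 3.20°.

R = (0.00, 0.00) ✓; RA at 25.20° ✓; |RA| = 27.10 ✓; ∠RAM = 114.6° ✓; |AM| = 18.50 ✓; ∠(AM, MN) = 86.80° ✗; |MN| = 21.30 ✓.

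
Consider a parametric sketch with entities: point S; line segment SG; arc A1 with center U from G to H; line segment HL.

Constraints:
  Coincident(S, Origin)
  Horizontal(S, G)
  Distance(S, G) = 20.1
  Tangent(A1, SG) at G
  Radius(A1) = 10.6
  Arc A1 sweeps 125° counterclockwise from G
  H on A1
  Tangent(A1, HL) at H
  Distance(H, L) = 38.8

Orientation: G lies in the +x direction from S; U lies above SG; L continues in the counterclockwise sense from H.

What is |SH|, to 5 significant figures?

33.267

Tangency of A1 to SG means the radius UG is perpendicular to SG, so U = G + (0, 10.6) = (20.100, 10.600). On A1, G sits at bearing -90° from U; a 125° counterclockwise sweep puts H at bearing 35°, so H = U + 10.6·(cos 35°, sin 35°) = (28.783, 16.680). Then |SH| = |H − S| = 33.267.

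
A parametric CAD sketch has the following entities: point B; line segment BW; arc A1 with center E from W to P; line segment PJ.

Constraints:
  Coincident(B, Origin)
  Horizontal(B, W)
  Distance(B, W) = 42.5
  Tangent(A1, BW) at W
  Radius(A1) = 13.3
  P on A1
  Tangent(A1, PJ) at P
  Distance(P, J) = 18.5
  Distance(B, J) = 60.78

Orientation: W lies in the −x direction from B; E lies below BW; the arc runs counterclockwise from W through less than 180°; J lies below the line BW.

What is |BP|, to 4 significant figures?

57.83

Checks: |EP| = 13.30 ✓; ∠(EP, PJ) = 90.00° ✓; |PJ| = 18.50 ✓; |BJ| = 60.78 ✓.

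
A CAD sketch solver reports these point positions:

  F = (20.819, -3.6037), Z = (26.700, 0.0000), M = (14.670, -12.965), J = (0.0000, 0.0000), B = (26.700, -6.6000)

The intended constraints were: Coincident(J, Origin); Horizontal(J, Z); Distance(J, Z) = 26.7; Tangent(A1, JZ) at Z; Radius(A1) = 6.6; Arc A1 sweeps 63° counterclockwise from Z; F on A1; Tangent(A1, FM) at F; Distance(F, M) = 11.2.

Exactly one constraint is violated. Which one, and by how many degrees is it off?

Tangent(A1, FM) at F — off by 6.30°.

J = (0.00, 0.00) ✓; J.y = 0.00, Z.y = 0.00 ✓; |JZ| = 26.70 ✓; ∠(BZ, ZJ) = 90.00° ✓; |BZ| = 6.600 ✓; bearing(B→F) − bearing(B→Z) = 63.00° ✓; |BF| = 6.600 ✓; ∠(BF, FM) = 96.30° ✗; |FM| = 11.20 ✓.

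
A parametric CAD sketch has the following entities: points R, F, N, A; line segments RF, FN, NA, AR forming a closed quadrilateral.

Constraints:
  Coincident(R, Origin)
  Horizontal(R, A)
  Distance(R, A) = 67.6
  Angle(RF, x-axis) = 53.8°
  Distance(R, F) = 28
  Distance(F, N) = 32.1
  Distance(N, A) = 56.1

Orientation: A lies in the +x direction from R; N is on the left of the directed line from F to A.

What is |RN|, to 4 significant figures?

60.07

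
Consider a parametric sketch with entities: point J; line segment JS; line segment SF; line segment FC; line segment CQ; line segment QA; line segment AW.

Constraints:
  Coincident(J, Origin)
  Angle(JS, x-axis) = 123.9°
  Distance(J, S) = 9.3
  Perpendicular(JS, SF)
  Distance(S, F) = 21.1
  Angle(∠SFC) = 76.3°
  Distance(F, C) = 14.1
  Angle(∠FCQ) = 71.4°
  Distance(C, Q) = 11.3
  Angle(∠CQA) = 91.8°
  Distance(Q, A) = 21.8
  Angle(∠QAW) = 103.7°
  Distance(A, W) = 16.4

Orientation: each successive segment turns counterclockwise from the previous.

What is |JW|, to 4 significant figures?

38.33

∠CQA = 91.8° gives QA at 154.4° from the x-axis; with |QA| = 21.8, A = (-27.39, 6.202). ∠QAW = 103.7° gives AW at -129.3° from the x-axis; with |AW| = 16.4, W = (-37.78, -6.489). Then |JW| = |W − J| = 38.33.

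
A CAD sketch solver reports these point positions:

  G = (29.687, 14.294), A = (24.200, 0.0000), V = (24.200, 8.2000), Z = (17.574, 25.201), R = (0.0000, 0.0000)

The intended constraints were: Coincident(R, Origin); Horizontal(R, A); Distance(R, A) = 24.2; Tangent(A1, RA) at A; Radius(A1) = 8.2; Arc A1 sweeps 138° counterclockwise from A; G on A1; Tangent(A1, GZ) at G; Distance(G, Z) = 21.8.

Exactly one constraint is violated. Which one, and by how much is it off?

Distance(G, Z) = 21.8 — off by 5.50.

R = (0.00, 0.00) ✓; R.y = 0.00, A.y = 0.00 ✓; |RA| = 24.20 ✓; ∠(VA, AR) = 90.00° ✓; |VA| = 8.200 ✓; bearing(V→G) − bearing(V→A) = 138.0° ✓; |VG| = 8.200 ✓; ∠(VG, GZ) = 90.00° ✓; |GZ| = 16.30 ✗.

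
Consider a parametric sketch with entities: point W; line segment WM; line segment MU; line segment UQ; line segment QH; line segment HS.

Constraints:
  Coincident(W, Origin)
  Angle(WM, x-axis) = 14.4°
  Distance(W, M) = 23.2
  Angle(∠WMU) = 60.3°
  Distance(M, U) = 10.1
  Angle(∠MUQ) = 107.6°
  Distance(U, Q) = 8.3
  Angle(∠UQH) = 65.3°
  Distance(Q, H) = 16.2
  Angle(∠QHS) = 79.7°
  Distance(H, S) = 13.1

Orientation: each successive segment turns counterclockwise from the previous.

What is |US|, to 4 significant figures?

11.69

W is at the origin; WM runs at 14.4° with length 23.2, so M = (22.47, 5.770). ∠WMU = 60.3° gives MU at 134.1° from the x-axis; with |MU| = 10.1, U = (15.44, 13.02). ∠MUQ = 107.6° gives UQ at -153.5° from the x-axis; with |UQ| = 8.3, Q = (8.014, 9.319). ∠UQH = 65.3° gives QH at -38.80° from the x-axis; with |QH| = 16.2, H = (20.64, -0.8317). ∠QHS = 79.7° gives HS at 61.50° from the x-axis; with |HS| = 13.1, S = (26.89, 10.68). Then |US| = |S − U| = 11.69.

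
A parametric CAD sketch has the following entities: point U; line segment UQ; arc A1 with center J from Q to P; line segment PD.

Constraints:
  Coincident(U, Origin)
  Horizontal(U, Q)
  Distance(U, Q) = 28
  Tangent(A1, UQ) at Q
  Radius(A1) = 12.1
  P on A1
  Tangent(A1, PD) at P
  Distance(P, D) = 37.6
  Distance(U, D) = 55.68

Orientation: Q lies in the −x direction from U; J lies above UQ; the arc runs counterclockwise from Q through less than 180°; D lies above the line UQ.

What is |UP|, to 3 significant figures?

21.3

U is at the origin; U and Q share the same y with |UQ| = 28.0 and Q on the −x side, so Q = (-28.0, 0.00). Tangency of A1 to UQ means the radius JQ is perpendicular to UQ, so J = Q + (0, 12.1) = (-28.0, 12.1). Since JP ⟂ PD (tangency), |JD| = √(12.1² + 37.6²) = 39.5 regardless of where P sits on A1. So D lies on both circle(U, 55.68) and circle(J, 39.5); the above-UQ intersection is D = (-22.0, 51.1). P is the foot of the tangent from D: P = (-16.1, 14.0).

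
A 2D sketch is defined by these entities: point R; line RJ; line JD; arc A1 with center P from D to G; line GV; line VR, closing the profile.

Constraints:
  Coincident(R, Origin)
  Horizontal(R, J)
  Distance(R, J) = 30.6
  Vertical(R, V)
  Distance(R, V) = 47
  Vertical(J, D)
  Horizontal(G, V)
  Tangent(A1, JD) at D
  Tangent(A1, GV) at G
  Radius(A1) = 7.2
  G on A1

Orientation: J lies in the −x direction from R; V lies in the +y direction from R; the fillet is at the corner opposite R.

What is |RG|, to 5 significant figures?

52.503

R is at the origin; R and J share the same y with |RJ| = 30.6 and J on the −x side, so J = (-30.600, 0.0000). RV is vertical with |RV| = 47.0 and V on the +y side, so V = (0.0000, 47.000). The virtual corner opposite R is at (-30.600, 47.000). Since A1 is tangent to JD there, PD ⟂ JD and since A1 is tangent to GV there, PG ⟂ GV, with radius 7.2, so the center P sits 7.2 in from both sides at P = (-23.400, 39.800). That places the tangent points at D = (-30.600, 39.800) on JD and G = (-23.400, 47.000) on GV. Then |RG| = |G − R| = 52.503.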